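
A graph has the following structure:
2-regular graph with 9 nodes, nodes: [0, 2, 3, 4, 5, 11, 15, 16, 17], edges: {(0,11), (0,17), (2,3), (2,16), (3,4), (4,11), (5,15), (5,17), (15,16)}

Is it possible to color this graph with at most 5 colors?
Yes, G is 5-colorable

A valid 5-coloring: color 1: [3, 11, 15, 17]; color 2: [0, 4, 5, 16]; color 3: [2].
(χ(G) = 3 ≤ 5.)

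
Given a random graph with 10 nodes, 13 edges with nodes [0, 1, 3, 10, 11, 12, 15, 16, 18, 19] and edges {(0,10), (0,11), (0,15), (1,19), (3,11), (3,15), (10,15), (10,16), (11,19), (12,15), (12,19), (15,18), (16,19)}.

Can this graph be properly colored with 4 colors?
Yes, G is 4-colorable

A valid 4-coloring: color 1: [1, 11, 15, 16]; color 2: [0, 3, 18, 19]; color 3: [10, 12].
(χ(G) = 3 ≤ 4.)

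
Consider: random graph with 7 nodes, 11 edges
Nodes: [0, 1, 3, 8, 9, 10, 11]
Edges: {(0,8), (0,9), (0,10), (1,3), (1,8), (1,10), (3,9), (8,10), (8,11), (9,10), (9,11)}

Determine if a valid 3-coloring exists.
A valid 3-coloring: color 1: [3, 10, 11]; color 2: [8, 9]; color 3: [0, 1].
(χ(G) = 3 ≤ 3.)

Yes, G is 3-colorable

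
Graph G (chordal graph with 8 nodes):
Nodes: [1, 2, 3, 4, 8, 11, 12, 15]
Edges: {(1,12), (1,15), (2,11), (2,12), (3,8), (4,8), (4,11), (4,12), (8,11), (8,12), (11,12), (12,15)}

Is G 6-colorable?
Yes, G is 6-colorable

A valid 6-coloring: color 1: [3, 12]; color 2: [1, 2, 8]; color 3: [11, 15]; color 4: [4].
(χ(G) = 4 ≤ 6.)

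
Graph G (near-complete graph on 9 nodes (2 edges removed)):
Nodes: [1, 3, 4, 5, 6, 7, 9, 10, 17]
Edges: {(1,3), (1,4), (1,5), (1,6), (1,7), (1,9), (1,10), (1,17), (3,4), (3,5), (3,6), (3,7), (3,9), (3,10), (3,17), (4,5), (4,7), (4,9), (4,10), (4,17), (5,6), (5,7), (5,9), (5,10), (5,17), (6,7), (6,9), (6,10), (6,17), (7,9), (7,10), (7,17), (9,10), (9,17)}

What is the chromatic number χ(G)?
Clique number ω(G) = 7 (lower bound: χ ≥ ω).
The clique on [1, 3, 4, 5, 7, 9, 17] has size 7, forcing χ ≥ 7, and the coloring below uses 7 colors, so χ(G) = 7.
A valid 7-coloring: color 1: [3]; color 2: [7]; color 3: [5]; color 4: [1]; color 5: [9]; color 6: [4, 6]; color 7: [10, 17].

χ(G) = 7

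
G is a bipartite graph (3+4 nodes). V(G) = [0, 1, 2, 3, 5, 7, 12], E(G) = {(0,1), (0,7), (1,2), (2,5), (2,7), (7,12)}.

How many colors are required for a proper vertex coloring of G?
χ(G) = 2

Clique number ω(G) = 2 (lower bound: χ ≥ ω).
The graph is bipartite (no odd cycle), so 2 colors suffice: χ(G) = 2.
A valid 2-coloring: color 1: [1, 3, 5, 7]; color 2: [0, 2, 12].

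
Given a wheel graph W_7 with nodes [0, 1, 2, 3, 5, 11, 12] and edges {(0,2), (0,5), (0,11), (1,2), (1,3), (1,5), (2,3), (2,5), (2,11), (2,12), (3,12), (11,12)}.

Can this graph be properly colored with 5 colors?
Yes, G is 5-colorable

A valid 5-coloring: color 1: [2]; color 2: [0, 1, 12]; color 3: [3, 5, 11].
(χ(G) = 3 ≤ 5.)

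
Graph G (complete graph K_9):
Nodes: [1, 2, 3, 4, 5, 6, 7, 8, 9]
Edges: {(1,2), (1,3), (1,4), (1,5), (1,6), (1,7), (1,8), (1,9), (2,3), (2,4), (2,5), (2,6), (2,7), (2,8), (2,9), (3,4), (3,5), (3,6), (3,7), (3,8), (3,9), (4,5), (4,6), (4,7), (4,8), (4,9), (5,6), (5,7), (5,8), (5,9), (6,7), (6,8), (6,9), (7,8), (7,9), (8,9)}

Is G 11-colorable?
Yes, G is 11-colorable

A valid 11-coloring: color 1: [1]; color 2: [2]; color 3: [5]; color 4: [9]; color 5: [4]; color 6: [7]; color 7: [6]; color 8: [3]; color 9: [8].
(χ(G) = 9 ≤ 11.)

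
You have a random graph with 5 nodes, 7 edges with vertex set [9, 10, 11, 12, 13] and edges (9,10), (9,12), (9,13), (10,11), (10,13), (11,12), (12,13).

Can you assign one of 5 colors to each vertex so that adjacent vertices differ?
A valid 5-coloring: color 1: [9, 11]; color 2: [10, 12]; color 3: [13].
(χ(G) = 3 ≤ 5.)

Yes, G is 5-colorable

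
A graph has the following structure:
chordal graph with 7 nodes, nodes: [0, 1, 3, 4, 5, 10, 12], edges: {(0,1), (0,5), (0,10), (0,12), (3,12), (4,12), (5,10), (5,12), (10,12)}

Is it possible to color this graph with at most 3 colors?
No, G is not 3-colorable

The clique on vertices [0, 5, 10, 12] has size 4 > 3, so it alone needs 4 colors.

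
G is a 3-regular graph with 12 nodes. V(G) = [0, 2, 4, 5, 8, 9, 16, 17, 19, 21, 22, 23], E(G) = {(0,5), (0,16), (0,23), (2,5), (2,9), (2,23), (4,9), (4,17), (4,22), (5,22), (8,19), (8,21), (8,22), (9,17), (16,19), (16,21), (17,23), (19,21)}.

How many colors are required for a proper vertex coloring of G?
Clique number ω(G) = 3 (lower bound: χ ≥ ω).
The clique on [4, 9, 17] has size 3, forcing χ ≥ 3, and the coloring below uses 3 colors, so χ(G) = 3.
A valid 3-coloring: color 1: [4, 5, 8, 16, 23]; color 2: [0, 2, 17, 19, 22]; color 3: [9, 21].

χ(G) = 3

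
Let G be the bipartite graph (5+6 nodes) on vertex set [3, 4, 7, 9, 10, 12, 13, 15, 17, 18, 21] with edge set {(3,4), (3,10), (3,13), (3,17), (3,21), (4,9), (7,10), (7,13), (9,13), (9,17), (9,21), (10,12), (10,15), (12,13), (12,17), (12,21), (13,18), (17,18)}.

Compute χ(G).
χ(G) = 2

Clique number ω(G) = 2 (lower bound: χ ≥ ω).
The graph is bipartite (no odd cycle), so 2 colors suffice: χ(G) = 2.
A valid 2-coloring: color 1: [4, 10, 13, 17, 21]; color 2: [3, 7, 9, 12, 15, 18].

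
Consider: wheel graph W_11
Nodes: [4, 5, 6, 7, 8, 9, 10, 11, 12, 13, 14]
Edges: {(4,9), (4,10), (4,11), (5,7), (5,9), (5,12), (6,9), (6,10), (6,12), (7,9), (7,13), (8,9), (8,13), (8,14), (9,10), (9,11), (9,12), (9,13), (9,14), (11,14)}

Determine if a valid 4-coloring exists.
Yes, G is 4-colorable

A valid 4-coloring: color 1: [9]; color 2: [7, 8, 10, 11, 12]; color 3: [4, 5, 6, 13, 14].
(χ(G) = 3 ≤ 4.)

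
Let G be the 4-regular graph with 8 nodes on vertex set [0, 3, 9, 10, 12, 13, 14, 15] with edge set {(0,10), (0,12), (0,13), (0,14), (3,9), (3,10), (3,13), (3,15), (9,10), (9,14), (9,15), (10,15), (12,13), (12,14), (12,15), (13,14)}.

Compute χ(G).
χ(G) = 4

Clique number ω(G) = 4 (lower bound: χ ≥ ω).
The clique on [0, 12, 13, 14] has size 4, forcing χ ≥ 4, and the coloring below uses 4 colors, so χ(G) = 4.
A valid 4-coloring: color 1: [13, 15]; color 2: [9, 12]; color 3: [10, 14]; color 4: [0, 3].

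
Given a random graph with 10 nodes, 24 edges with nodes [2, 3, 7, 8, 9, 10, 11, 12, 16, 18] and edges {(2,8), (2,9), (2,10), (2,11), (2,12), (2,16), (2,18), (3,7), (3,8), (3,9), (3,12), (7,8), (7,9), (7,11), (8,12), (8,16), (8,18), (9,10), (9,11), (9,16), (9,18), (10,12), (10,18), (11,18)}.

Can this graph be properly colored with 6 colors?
A valid 6-coloring: color 1: [2, 7]; color 2: [8, 9]; color 3: [12, 16, 18]; color 4: [3, 10, 11].
(χ(G) = 4 ≤ 6.)

Yes, G is 6-colorable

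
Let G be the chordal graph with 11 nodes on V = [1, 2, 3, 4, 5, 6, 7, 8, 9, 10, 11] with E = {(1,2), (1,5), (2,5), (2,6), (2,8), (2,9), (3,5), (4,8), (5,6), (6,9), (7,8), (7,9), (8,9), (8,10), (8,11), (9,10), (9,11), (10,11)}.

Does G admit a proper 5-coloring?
Yes, G is 5-colorable

A valid 5-coloring: color 1: [4, 5, 9]; color 2: [1, 3, 6, 8]; color 3: [2, 7, 11]; color 4: [10].
(χ(G) = 4 ≤ 5.)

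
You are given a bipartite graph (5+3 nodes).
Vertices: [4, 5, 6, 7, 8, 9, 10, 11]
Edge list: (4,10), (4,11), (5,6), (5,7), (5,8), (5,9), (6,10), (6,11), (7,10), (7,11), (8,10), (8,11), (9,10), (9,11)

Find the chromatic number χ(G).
Clique number ω(G) = 2 (lower bound: χ ≥ ω).
The graph is bipartite (no odd cycle), so 2 colors suffice: χ(G) = 2.
A valid 2-coloring: color 1: [5, 10, 11]; color 2: [4, 6, 7, 8, 9].

χ(G) = 2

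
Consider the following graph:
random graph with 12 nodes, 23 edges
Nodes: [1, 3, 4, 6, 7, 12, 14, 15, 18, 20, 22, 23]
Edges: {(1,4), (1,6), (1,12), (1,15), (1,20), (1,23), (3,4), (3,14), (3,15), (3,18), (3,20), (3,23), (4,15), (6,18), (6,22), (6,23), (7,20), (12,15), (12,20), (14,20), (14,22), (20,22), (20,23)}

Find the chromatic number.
χ(G) = 3

Clique number ω(G) = 3 (lower bound: χ ≥ ω).
The clique on [1, 4, 15] has size 3, forcing χ ≥ 3, and the coloring below uses 3 colors, so χ(G) = 3.
A valid 3-coloring: color 1: [6, 15, 20]; color 2: [1, 3, 7, 22]; color 3: [4, 12, 14, 18, 23].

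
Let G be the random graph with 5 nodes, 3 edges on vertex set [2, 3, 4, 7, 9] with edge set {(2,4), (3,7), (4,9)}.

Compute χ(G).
Clique number ω(G) = 2 (lower bound: χ ≥ ω).
The graph is bipartite (no odd cycle), so 2 colors suffice: χ(G) = 2.
A valid 2-coloring: color 1: [3, 4]; color 2: [2, 7, 9].

χ(G) = 2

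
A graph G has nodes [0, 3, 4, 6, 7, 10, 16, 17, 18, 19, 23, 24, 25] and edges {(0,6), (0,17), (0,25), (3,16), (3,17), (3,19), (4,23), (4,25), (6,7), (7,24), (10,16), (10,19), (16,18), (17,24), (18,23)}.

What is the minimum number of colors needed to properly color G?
χ(G) = 3

Clique number ω(G) = 2 (lower bound: χ ≥ ω).
Odd cycle [17, 24, 7, 6, 0] needs 3 colors (χ ≥ 3).
The coloring below uses 3 colors, so χ(G) = 3.
A valid 3-coloring: color 1: [0, 3, 4, 10, 18, 24]; color 2: [6, 16, 17, 19, 23, 25]; color 3: [7].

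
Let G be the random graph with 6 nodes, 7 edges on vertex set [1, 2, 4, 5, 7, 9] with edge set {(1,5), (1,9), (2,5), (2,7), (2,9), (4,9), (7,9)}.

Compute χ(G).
Clique number ω(G) = 3 (lower bound: χ ≥ ω).
The clique on [2, 7, 9] has size 3, forcing χ ≥ 3, and the coloring below uses 3 colors, so χ(G) = 3.
A valid 3-coloring: color 1: [5, 9]; color 2: [1, 2, 4]; color 3: [7].

χ(G) = 3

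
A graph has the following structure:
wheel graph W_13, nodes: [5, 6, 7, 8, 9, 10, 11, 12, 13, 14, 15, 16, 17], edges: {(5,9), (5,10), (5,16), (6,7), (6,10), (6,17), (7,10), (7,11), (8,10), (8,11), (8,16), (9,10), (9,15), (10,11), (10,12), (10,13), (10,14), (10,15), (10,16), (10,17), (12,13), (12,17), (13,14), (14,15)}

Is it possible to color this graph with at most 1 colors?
The clique on vertices [5, 10, 16] has size 3 > 1, so it alone needs 3 colors.

No, G is not 1-colorable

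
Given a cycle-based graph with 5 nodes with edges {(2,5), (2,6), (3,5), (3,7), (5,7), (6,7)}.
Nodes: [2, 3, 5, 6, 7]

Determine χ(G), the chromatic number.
χ(G) = 3

Clique number ω(G) = 3 (lower bound: χ ≥ ω).
The clique on [3, 5, 7] has size 3, forcing χ ≥ 3, and the coloring below uses 3 colors, so χ(G) = 3.
A valid 3-coloring: color 1: [5, 6]; color 2: [2, 7]; color 3: [3].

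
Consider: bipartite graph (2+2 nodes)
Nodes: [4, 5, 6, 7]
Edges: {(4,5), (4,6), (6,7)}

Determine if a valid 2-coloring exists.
A valid 2-coloring: color 1: [4, 7]; color 2: [5, 6].
(χ(G) = 2 ≤ 2.)

Yes, G is 2-colorable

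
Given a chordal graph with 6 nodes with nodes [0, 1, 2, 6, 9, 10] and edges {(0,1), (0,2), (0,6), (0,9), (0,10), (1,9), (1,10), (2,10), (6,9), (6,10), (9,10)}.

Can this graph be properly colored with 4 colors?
Yes, G is 4-colorable

A valid 4-coloring: color 1: [10]; color 2: [0]; color 3: [2, 9]; color 4: [1, 6].
(χ(G) = 4 ≤ 4.)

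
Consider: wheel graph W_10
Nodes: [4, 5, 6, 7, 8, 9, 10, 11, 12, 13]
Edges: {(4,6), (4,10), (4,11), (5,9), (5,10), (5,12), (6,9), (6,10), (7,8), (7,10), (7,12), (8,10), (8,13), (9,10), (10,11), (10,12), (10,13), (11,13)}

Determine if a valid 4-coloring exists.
A valid 4-coloring: color 1: [10]; color 2: [6, 8, 11, 12]; color 3: [4, 5, 7, 13]; color 4: [9].
(χ(G) = 4 ≤ 4.)

Yes, G is 4-colorable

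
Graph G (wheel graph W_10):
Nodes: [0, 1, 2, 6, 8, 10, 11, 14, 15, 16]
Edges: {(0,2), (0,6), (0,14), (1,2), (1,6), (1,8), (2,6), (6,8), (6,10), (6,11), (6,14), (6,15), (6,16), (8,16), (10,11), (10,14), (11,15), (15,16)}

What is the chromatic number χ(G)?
χ(G) = 4

Clique number ω(G) = 3 (lower bound: χ ≥ ω).
Odd cycle [1, 8, 16, 15, 11, 10, 14, 0, 2] needs 3 colors (χ ≥ 3).
Vertex 6 is adjacent to every vertex of [0, 1, 2, 8, 10, 11, 14, 15, 16], which already need 3 colors among themselves, so 6 needs a new color (χ ≥ 4).
The coloring below uses 4 colors, so χ(G) = 4.
A valid 4-coloring: color 1: [6]; color 2: [0, 1, 11, 16]; color 3: [2, 8, 10, 15]; color 4: [14].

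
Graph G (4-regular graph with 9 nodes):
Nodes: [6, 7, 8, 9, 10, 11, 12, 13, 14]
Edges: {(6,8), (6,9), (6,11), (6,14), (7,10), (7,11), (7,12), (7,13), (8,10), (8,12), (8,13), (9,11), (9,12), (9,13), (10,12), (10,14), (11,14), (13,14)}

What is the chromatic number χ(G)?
χ(G) = 3

Clique number ω(G) = 3 (lower bound: χ ≥ ω).
The clique on [6, 9, 11] has size 3, forcing χ ≥ 3, and the coloring below uses 3 colors, so χ(G) = 3.
A valid 3-coloring: color 1: [7, 8, 9, 14]; color 2: [6, 12, 13]; color 3: [10, 11].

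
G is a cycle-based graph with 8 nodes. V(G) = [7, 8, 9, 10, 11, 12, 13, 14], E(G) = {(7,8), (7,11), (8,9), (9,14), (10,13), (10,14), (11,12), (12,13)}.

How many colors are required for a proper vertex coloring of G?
χ(G) = 2

Clique number ω(G) = 2 (lower bound: χ ≥ ω).
The graph is bipartite (no odd cycle), so 2 colors suffice: χ(G) = 2.
A valid 2-coloring: color 1: [8, 11, 13, 14]; color 2: [7, 9, 10, 12].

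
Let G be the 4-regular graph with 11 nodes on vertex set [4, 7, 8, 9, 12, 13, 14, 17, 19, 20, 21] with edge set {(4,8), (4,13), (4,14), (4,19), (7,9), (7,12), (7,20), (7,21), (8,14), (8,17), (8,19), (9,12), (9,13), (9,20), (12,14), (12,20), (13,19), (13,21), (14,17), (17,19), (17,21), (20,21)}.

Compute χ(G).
χ(G) = 4

Clique number ω(G) = 4 (lower bound: χ ≥ ω).
The clique on [7, 9, 12, 20] has size 4, forcing χ ≥ 4, and the coloring below uses 4 colors, so χ(G) = 4.
A valid 4-coloring: color 1: [9, 14, 19, 21]; color 2: [4, 12, 17]; color 3: [7, 8, 13]; color 4: [20].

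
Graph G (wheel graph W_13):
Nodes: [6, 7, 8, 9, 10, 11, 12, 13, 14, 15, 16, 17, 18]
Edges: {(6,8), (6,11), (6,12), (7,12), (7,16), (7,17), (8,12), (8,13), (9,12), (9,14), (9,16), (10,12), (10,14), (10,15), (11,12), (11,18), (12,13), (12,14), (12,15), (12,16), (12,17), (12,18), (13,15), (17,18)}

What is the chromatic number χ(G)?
χ(G) = 3

Clique number ω(G) = 3 (lower bound: χ ≥ ω).
The clique on [6, 8, 12] has size 3, forcing χ ≥ 3, and the coloring below uses 3 colors, so χ(G) = 3.
A valid 3-coloring: color 1: [12]; color 2: [6, 7, 9, 10, 13, 18]; color 3: [8, 11, 14, 15, 16, 17].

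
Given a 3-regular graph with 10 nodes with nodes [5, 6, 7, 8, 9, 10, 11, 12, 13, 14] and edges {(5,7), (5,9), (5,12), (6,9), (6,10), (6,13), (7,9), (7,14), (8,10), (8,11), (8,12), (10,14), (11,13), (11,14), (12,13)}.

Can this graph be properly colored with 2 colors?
No, G is not 2-colorable

The clique on vertices [5, 7, 9] has size 3 > 2, so it alone needs 3 colors.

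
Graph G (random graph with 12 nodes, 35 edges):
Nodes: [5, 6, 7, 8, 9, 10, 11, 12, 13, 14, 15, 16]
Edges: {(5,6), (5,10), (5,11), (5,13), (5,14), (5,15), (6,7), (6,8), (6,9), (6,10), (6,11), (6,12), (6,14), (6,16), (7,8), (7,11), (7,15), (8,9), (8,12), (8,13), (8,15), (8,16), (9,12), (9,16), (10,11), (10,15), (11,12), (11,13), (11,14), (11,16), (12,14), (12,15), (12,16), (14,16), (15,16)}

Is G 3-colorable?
No, G is not 3-colorable

The clique on vertices [6, 8, 9, 12, 16] has size 5 > 3, so it alone needs 5 colors.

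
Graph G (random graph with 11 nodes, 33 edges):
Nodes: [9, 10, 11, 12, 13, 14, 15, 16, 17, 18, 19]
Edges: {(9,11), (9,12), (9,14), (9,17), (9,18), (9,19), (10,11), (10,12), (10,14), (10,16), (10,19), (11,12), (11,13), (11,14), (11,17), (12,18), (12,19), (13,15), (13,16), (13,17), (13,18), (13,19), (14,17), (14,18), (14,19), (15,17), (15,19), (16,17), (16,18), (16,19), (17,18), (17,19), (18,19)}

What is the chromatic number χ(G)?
χ(G) = 5

Clique number ω(G) = 5 (lower bound: χ ≥ ω).
The clique on [13, 16, 17, 18, 19] has size 5, forcing χ ≥ 5, and the coloring below uses 5 colors, so χ(G) = 5.
A valid 5-coloring: color 1: [11, 19]; color 2: [12, 17]; color 3: [10, 15, 18]; color 4: [14, 16]; color 5: [9, 13].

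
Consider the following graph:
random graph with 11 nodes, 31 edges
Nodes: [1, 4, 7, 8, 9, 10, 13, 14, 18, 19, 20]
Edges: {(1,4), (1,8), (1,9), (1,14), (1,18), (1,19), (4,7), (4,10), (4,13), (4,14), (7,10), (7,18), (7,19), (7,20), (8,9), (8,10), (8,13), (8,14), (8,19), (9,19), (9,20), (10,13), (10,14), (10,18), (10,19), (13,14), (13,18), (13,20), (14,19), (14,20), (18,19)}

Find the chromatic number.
Clique number ω(G) = 4 (lower bound: χ ≥ ω).
The clique on [1, 8, 9, 19] has size 4, forcing χ ≥ 4, and the coloring below uses 4 colors, so χ(G) = 4.
A valid 4-coloring: color 1: [7, 9, 14]; color 2: [1, 10, 20]; color 3: [13, 19]; color 4: [4, 8, 18].

χ(G) = 4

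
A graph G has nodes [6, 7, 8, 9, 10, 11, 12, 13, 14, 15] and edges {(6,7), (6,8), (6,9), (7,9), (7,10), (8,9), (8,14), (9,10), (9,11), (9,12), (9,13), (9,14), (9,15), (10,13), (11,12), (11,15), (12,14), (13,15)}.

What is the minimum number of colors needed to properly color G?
Clique number ω(G) = 3 (lower bound: χ ≥ ω).
Odd cycle [13, 10, 7, 6, 8, 14, 12, 11, 15] needs 3 colors (χ ≥ 3).
Vertex 9 is adjacent to every vertex of [6, 7, 8, 10, 11, 12, 13, 14, 15], which already need 3 colors among themselves, so 9 needs a new color (χ ≥ 4).
The coloring below uses 4 colors, so χ(G) = 4.
A valid 4-coloring: color 1: [9]; color 2: [7, 8, 11, 13]; color 3: [6, 10, 14, 15]; color 4: [12].

χ(G) = 4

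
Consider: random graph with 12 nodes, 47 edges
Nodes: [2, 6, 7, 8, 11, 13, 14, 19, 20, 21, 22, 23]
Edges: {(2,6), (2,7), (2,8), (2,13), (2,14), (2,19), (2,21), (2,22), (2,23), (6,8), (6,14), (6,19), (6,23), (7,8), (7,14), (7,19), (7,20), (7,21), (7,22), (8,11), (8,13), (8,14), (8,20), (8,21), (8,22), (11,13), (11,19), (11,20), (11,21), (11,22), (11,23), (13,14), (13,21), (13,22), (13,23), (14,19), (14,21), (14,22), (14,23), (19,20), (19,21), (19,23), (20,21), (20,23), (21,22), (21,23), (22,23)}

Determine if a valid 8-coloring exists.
A valid 8-coloring: color 1: [6, 21]; color 2: [8, 23]; color 3: [14, 20]; color 4: [2, 11]; color 5: [19, 22]; color 6: [7, 13].
(χ(G) = 6 ≤ 8.)

Yes, G is 8-colorable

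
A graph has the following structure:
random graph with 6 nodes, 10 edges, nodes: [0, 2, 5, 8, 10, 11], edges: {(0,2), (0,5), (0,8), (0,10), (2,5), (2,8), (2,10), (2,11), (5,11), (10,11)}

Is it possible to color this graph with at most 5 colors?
A valid 5-coloring: color 1: [2]; color 2: [0, 11]; color 3: [5, 8, 10].
(χ(G) = 3 ≤ 5.)

Yes, G is 5-colorable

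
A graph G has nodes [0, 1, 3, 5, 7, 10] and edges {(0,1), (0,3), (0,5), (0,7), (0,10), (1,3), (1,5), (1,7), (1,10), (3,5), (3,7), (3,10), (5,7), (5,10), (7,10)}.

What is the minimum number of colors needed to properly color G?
Clique number ω(G) = 6 (lower bound: χ ≥ ω).
The clique on [0, 1, 3, 5, 7, 10] has size 6, forcing χ ≥ 6, and the coloring below uses 6 colors, so χ(G) = 6.
A valid 6-coloring: color 1: [1]; color 2: [0]; color 3: [7]; color 4: [10]; color 5: [5]; color 6: [3].

χ(G) = 6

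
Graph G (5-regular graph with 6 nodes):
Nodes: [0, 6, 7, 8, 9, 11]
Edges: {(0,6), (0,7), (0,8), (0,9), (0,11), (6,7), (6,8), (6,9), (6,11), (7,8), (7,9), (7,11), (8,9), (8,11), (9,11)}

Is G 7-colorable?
A valid 7-coloring: color 1: [11]; color 2: [0]; color 3: [9]; color 4: [8]; color 5: [6]; color 6: [7].
(χ(G) = 6 ≤ 7.)

Yes, G is 7-colorable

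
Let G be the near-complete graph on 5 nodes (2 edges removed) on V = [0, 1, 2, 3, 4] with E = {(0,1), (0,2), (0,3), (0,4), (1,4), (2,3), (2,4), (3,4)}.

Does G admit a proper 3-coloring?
No, G is not 3-colorable

The clique on vertices [0, 2, 3, 4] has size 4 > 3, so it alone needs 4 colors.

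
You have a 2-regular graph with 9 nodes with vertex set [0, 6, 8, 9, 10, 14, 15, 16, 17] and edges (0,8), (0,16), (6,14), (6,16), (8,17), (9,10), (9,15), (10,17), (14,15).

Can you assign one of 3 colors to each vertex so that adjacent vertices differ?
A valid 3-coloring: color 1: [6, 8, 10, 15]; color 2: [0, 9, 14, 17]; color 3: [16].
(χ(G) = 3 ≤ 3.)

Yes, G is 3-colorable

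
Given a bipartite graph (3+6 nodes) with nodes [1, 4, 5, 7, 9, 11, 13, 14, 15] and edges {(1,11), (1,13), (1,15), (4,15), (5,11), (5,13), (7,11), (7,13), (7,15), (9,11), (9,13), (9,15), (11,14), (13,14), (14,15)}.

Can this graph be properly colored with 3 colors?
Yes, G is 3-colorable

A valid 3-coloring: color 1: [11, 13, 15]; color 2: [1, 4, 5, 7, 9, 14].
(χ(G) = 2 ≤ 3.)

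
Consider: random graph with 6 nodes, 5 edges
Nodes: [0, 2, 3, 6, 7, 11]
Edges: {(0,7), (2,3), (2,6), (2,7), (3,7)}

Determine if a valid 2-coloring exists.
The clique on vertices [2, 3, 7] has size 3 > 2, so it alone needs 3 colors.

No, G is not 2-colorable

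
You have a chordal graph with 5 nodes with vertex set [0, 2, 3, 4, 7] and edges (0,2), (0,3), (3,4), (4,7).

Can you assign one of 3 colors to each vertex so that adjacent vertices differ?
A valid 3-coloring: color 1: [0, 4]; color 2: [2, 3, 7].
(χ(G) = 2 ≤ 3.)

Yes, G is 3-colorable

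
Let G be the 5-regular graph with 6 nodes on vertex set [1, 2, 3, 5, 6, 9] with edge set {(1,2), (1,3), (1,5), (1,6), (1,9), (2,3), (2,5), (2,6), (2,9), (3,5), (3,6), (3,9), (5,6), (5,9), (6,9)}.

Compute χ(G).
Clique number ω(G) = 6 (lower bound: χ ≥ ω).
The clique on [1, 2, 3, 5, 6, 9] has size 6, forcing χ ≥ 6, and the coloring below uses 6 colors, so χ(G) = 6.
A valid 6-coloring: color 1: [5]; color 2: [2]; color 3: [3]; color 4: [9]; color 5: [1]; color 6: [6].

χ(G) = 6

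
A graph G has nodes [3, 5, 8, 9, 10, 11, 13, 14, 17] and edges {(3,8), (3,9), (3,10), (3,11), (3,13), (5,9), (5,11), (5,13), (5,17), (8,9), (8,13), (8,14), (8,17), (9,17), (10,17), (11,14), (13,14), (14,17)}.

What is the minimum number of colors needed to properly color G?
Clique number ω(G) = 3 (lower bound: χ ≥ ω).
Odd cycle [13, 14, 17, 9, 3] needs 3 colors (χ ≥ 3).
Vertex 8 is adjacent to every vertex of [3, 9, 13, 14, 17], which already need 3 colors among themselves, so 8 needs a new color (χ ≥ 4).
The coloring below uses 4 colors, so χ(G) = 4.
A valid 4-coloring: color 1: [3, 17]; color 2: [5, 8, 10]; color 3: [9, 14]; color 4: [11, 13].

χ(G) = 4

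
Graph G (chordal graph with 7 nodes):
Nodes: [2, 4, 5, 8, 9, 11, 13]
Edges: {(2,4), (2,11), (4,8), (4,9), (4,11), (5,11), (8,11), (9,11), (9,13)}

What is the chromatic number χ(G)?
χ(G) = 3

Clique number ω(G) = 3 (lower bound: χ ≥ ω).
The clique on [4, 8, 11] has size 3, forcing χ ≥ 3, and the coloring below uses 3 colors, so χ(G) = 3.
A valid 3-coloring: color 1: [11, 13]; color 2: [4, 5]; color 3: [2, 8, 9].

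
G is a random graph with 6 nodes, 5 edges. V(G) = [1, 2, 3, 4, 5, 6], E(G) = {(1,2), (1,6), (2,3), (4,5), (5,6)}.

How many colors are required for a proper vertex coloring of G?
Clique number ω(G) = 2 (lower bound: χ ≥ ω).
The graph is bipartite (no odd cycle), so 2 colors suffice: χ(G) = 2.
A valid 2-coloring: color 1: [1, 3, 5]; color 2: [2, 4, 6].

χ(G) = 2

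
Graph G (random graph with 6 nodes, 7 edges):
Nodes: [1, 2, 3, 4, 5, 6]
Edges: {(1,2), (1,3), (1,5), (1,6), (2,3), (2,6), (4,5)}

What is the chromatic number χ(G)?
Clique number ω(G) = 3 (lower bound: χ ≥ ω).
The clique on [1, 2, 3] has size 3, forcing χ ≥ 3, and the coloring below uses 3 colors, so χ(G) = 3.
A valid 3-coloring: color 1: [1, 4]; color 2: [2, 5]; color 3: [3, 6].

χ(G) = 3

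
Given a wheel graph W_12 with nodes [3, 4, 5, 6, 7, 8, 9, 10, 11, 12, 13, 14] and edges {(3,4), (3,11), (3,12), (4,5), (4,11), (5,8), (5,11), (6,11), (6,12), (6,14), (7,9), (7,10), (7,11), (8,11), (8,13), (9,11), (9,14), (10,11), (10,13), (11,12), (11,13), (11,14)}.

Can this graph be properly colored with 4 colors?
A valid 4-coloring: color 1: [11]; color 2: [4, 6, 8, 9, 10]; color 3: [5, 7, 12, 13, 14]; color 4: [3].
(χ(G) = 4 ≤ 4.)

Yes, G is 4-colorable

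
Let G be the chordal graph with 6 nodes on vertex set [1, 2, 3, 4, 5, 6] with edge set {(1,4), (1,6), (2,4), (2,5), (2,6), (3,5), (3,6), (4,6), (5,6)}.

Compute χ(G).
χ(G) = 3

Clique number ω(G) = 3 (lower bound: χ ≥ ω).
The clique on [1, 4, 6] has size 3, forcing χ ≥ 3, and the coloring below uses 3 colors, so χ(G) = 3.
A valid 3-coloring: color 1: [6]; color 2: [4, 5]; color 3: [1, 2, 3].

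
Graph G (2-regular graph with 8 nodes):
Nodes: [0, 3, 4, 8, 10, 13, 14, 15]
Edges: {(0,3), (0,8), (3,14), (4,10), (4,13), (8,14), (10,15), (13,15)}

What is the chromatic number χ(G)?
χ(G) = 2

Clique number ω(G) = 2 (lower bound: χ ≥ ω).
The graph is bipartite (no odd cycle), so 2 colors suffice: χ(G) = 2.
A valid 2-coloring: color 1: [0, 10, 13, 14]; color 2: [3, 4, 8, 15].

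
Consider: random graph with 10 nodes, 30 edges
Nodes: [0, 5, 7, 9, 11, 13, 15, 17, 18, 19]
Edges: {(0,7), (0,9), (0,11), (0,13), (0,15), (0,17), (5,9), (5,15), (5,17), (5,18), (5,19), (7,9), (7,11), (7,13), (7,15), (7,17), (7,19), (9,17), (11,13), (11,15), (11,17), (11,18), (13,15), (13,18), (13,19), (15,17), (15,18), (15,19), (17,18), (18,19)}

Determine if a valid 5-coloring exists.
A valid 5-coloring: color 1: [9, 15]; color 2: [5, 7]; color 3: [13, 17]; color 4: [11, 19]; color 5: [0, 18].
(χ(G) = 5 ≤ 5.)

Yes, G is 5-colorable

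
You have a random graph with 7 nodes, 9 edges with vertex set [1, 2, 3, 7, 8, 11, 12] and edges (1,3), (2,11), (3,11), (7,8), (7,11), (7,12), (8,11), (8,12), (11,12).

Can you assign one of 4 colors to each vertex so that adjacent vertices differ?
Yes, G is 4-colorable

A valid 4-coloring: color 1: [1, 11]; color 2: [2, 3, 7]; color 3: [8]; color 4: [12].
(χ(G) = 4 ≤ 4.)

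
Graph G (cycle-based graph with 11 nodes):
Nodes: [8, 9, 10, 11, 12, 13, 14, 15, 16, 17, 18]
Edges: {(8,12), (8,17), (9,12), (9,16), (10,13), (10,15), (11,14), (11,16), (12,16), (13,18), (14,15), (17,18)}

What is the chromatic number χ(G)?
χ(G) = 3

Clique number ω(G) = 3 (lower bound: χ ≥ ω).
The clique on [9, 12, 16] has size 3, forcing χ ≥ 3, and the coloring below uses 3 colors, so χ(G) = 3.
A valid 3-coloring: color 1: [8, 10, 14, 16, 18]; color 2: [11, 12, 13, 15, 17]; color 3: [9].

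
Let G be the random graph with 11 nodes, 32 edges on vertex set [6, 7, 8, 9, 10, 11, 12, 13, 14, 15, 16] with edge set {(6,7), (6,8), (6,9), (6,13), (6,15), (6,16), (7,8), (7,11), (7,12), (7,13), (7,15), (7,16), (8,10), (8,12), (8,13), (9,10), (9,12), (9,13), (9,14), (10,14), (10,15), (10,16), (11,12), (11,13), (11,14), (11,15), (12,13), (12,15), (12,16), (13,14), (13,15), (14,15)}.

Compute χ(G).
Clique number ω(G) = 5 (lower bound: χ ≥ ω).
The clique on [7, 11, 12, 13, 15] has size 5, forcing χ ≥ 5, and the coloring below uses 5 colors, so χ(G) = 5.
A valid 5-coloring: color 1: [10, 13]; color 2: [8, 9, 15, 16]; color 3: [7, 14]; color 4: [6, 12]; color 5: [11].

χ(G) = 5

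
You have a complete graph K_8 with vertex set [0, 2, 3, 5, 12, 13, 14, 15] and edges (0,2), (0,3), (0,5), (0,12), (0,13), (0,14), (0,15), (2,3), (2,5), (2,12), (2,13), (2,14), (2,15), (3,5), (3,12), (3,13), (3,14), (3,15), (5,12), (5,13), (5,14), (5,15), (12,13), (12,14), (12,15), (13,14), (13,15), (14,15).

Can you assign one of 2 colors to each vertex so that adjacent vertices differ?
The clique on vertices [0, 2, 3, 5, 12, 13, 14, 15] has size 8 > 2, so it alone needs 8 colors.

No, G is not 2-colorable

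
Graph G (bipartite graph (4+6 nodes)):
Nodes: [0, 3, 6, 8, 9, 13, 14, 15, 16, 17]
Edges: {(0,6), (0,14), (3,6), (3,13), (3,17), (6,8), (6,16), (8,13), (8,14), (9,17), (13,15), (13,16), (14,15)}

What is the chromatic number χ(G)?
Clique number ω(G) = 2 (lower bound: χ ≥ ω).
The graph is bipartite (no odd cycle), so 2 colors suffice: χ(G) = 2.
A valid 2-coloring: color 1: [6, 13, 14, 17]; color 2: [0, 3, 8, 9, 15, 16].

χ(G) = 2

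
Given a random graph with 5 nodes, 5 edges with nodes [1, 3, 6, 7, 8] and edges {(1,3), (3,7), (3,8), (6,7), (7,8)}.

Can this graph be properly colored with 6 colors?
A valid 6-coloring: color 1: [1, 7]; color 2: [3, 6]; color 3: [8].
(χ(G) = 3 ≤ 6.)

Yes, G is 6-colorable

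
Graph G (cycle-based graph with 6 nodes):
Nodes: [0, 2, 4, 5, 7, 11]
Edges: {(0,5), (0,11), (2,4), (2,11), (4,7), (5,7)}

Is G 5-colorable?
A valid 5-coloring: color 1: [4, 5, 11]; color 2: [0, 2, 7].
(χ(G) = 2 ≤ 5.)

Yes, G is 5-colorable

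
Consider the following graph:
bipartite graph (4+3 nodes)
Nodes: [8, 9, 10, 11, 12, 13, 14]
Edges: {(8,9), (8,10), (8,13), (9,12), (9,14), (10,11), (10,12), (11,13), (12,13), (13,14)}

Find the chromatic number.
χ(G) = 2

Clique number ω(G) = 2 (lower bound: χ ≥ ω).
The graph is bipartite (no odd cycle), so 2 colors suffice: χ(G) = 2.
A valid 2-coloring: color 1: [9, 10, 13]; color 2: [8, 11, 12, 14].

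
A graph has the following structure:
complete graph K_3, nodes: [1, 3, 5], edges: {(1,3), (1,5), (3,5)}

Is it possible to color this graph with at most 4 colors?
A valid 4-coloring: color 1: [3]; color 2: [1]; color 3: [5].
(χ(G) = 3 ≤ 4.)

Yes, G is 4-colorable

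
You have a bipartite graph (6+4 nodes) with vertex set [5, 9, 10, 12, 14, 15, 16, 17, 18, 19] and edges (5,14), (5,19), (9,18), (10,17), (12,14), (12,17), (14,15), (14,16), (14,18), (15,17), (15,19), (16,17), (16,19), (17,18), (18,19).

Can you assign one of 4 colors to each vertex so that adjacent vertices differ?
A valid 4-coloring: color 1: [9, 14, 17, 19]; color 2: [5, 10, 12, 15, 16, 18].
(χ(G) = 2 ≤ 4.)

Yes, G is 4-colorable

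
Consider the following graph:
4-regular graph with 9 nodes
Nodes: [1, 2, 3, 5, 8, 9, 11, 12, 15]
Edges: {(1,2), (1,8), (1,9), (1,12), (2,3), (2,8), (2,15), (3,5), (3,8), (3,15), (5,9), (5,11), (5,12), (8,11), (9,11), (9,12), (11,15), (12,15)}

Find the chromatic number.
χ(G) = 4

Clique number ω(G) = 3 (lower bound: χ ≥ ω).
Suppose a proper 3-coloring c exists. The clique [1, 2, 8] takes 3 distinct colors; by symmetry let c(1) = 1, c(2) = 2, c(8) = 3.
- Vertex 3: neighbors [2, 8] already have colors [2, 3] ⇒ c(3) = 1.
- Vertex 15: neighbors [3, 2] already have colors [1, 2] ⇒ c(15) = 3.
- Vertex 12: neighbors [1, 15] already have colors [1, 3] ⇒ c(12) = 2.
- Vertex 5: neighbors [3, 12] already have colors [1, 2] ⇒ c(5) = 3.
- Vertex 9: neighbors [1, 12, 5] already have colors [1, 2, 3] — all 3 colors blocked. Contradiction.
The forced assignments end in a contradiction, so G has no proper 3-coloring (χ ≥ 4).
The coloring below uses 4 colors, so χ(G) = 4.
A valid 4-coloring: color 1: [1, 3, 11]; color 2: [8, 9, 15]; color 3: [2, 12]; color 4: [5].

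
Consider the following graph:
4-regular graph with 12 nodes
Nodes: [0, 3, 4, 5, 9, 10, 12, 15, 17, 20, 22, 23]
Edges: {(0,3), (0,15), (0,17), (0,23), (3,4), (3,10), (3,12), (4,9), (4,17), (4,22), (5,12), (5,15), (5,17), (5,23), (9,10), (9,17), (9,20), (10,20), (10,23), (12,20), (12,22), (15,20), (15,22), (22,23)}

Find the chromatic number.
χ(G) = 3

Clique number ω(G) = 3 (lower bound: χ ≥ ω).
The clique on [4, 9, 17] has size 3, forcing χ ≥ 3, and the coloring below uses 3 colors, so χ(G) = 3.
A valid 3-coloring: color 1: [3, 17, 20, 22]; color 2: [9, 12, 15, 23]; color 3: [0, 4, 5, 10].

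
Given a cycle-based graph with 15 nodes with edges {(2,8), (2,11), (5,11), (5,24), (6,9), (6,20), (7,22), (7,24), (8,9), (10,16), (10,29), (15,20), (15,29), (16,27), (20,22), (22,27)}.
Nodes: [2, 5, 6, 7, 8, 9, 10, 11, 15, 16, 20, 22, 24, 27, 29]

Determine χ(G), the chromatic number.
χ(G) = 3

Clique number ω(G) = 2 (lower bound: χ ≥ ω).
Odd cycle [27, 16, 10, 29, 15, 20, 22] needs 3 colors (χ ≥ 3).
The coloring below uses 3 colors, so χ(G) = 3.
A valid 3-coloring: color 1: [6, 8, 11, 16, 22, 24, 29]; color 2: [2, 5, 7, 9, 10, 20, 27]; color 3: [15].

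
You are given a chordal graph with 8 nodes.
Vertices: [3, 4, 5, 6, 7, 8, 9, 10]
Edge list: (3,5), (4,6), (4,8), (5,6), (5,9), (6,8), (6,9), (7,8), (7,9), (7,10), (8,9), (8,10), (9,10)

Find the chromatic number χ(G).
Clique number ω(G) = 4 (lower bound: χ ≥ ω).
The clique on [7, 8, 9, 10] has size 4, forcing χ ≥ 4, and the coloring below uses 4 colors, so χ(G) = 4.
A valid 4-coloring: color 1: [3, 4, 9]; color 2: [5, 8]; color 3: [6, 10]; color 4: [7].

χ(G) = 4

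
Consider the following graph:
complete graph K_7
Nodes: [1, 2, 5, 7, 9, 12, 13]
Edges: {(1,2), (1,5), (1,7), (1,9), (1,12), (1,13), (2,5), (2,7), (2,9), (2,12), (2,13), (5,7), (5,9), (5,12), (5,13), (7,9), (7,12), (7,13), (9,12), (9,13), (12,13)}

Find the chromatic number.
Clique number ω(G) = 7 (lower bound: χ ≥ ω).
The clique on [1, 2, 5, 7, 9, 12, 13] has size 7, forcing χ ≥ 7, and the coloring below uses 7 colors, so χ(G) = 7.
A valid 7-coloring: color 1: [5]; color 2: [12]; color 3: [2]; color 4: [1]; color 5: [9]; color 6: [13]; color 7: [7].

χ(G) = 7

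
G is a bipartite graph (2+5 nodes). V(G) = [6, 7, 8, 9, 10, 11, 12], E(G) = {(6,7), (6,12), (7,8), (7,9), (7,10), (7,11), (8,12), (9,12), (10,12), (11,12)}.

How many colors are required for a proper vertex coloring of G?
χ(G) = 2

Clique number ω(G) = 2 (lower bound: χ ≥ ω).
The graph is bipartite (no odd cycle), so 2 colors suffice: χ(G) = 2.
A valid 2-coloring: color 1: [7, 12]; color 2: [6, 8, 9, 10, 11].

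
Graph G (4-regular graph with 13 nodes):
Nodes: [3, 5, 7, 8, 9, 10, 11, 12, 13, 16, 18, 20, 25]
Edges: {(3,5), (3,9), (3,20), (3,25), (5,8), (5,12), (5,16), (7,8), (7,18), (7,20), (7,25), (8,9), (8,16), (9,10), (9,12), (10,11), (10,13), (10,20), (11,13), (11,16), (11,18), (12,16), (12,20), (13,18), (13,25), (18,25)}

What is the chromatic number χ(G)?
χ(G) = 3

Clique number ω(G) = 3 (lower bound: χ ≥ ω).
The clique on [7, 18, 25] has size 3, forcing χ ≥ 3, and the coloring below uses 3 colors, so χ(G) = 3.
A valid 3-coloring: color 1: [5, 9, 11, 20, 25]; color 2: [3, 7, 13, 16]; color 3: [8, 10, 12, 18].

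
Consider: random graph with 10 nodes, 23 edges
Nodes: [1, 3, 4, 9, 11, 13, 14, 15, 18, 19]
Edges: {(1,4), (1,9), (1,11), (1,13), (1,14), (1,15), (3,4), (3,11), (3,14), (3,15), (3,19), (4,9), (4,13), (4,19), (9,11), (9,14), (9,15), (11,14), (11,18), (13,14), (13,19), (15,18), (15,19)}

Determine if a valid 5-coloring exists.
Yes, G is 5-colorable

A valid 5-coloring: color 1: [1, 3, 18]; color 2: [9, 13]; color 3: [4, 14, 15]; color 4: [11, 19].
(χ(G) = 4 ≤ 5.)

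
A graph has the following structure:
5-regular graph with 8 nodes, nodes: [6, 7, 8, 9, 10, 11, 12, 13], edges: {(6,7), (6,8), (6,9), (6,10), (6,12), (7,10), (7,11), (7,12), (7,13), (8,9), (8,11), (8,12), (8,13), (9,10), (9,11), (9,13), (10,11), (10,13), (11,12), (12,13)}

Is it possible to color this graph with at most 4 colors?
A valid 4-coloring: color 1: [6, 11, 13]; color 2: [9, 12]; color 3: [8, 10]; color 4: [7].
(χ(G) = 4 ≤ 4.)

Yes, G is 4-colorable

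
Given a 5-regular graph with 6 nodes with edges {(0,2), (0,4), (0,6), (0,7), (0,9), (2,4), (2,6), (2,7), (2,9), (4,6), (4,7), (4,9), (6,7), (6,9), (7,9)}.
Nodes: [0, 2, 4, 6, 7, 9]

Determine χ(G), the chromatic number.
χ(G) = 6

Clique number ω(G) = 6 (lower bound: χ ≥ ω).
The clique on [0, 2, 4, 6, 7, 9] has size 6, forcing χ ≥ 6, and the coloring below uses 6 colors, so χ(G) = 6.
A valid 6-coloring: color 1: [0]; color 2: [9]; color 3: [6]; color 4: [2]; color 5: [7]; color 6: [4].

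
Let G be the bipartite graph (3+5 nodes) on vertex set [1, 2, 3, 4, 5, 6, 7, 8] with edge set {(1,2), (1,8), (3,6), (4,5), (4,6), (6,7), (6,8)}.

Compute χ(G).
χ(G) = 2

Clique number ω(G) = 2 (lower bound: χ ≥ ω).
The graph is bipartite (no odd cycle), so 2 colors suffice: χ(G) = 2.
A valid 2-coloring: color 1: [1, 5, 6]; color 2: [2, 3, 4, 7, 8].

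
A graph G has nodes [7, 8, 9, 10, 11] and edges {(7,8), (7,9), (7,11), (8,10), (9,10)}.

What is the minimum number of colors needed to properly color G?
Clique number ω(G) = 2 (lower bound: χ ≥ ω).
The graph is bipartite (no odd cycle), so 2 colors suffice: χ(G) = 2.
A valid 2-coloring: color 1: [7, 10]; color 2: [8, 9, 11].

χ(G) = 2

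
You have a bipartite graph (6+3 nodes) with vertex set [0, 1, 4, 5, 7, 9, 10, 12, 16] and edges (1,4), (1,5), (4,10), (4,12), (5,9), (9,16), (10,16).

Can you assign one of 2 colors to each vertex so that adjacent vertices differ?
A valid 2-coloring: color 1: [0, 4, 5, 7, 16]; color 2: [1, 9, 10, 12].
(χ(G) = 2 ≤ 2.)

Yes, G is 2-colorable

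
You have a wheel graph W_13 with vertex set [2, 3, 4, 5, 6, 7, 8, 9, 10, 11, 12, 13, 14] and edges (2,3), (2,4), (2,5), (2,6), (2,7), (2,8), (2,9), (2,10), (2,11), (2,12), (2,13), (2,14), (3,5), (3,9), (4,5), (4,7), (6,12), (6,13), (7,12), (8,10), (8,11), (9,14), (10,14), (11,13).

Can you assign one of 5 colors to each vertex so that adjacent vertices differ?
A valid 5-coloring: color 1: [2]; color 2: [3, 4, 8, 12, 13, 14]; color 3: [5, 6, 7, 9, 10, 11].
(χ(G) = 3 ≤ 5.)

Yes, G is 5-colorable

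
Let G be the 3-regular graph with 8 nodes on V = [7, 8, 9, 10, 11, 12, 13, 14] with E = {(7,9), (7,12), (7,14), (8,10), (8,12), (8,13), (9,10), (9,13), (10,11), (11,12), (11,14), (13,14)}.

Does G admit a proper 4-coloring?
Yes, G is 4-colorable

A valid 4-coloring: color 1: [10, 12, 14]; color 2: [8, 9, 11]; color 3: [7, 13].
(χ(G) = 3 ≤ 4.)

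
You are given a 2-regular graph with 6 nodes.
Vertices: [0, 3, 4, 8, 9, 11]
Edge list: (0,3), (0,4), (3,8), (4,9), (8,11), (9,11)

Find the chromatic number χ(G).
χ(G) = 2

Clique number ω(G) = 2 (lower bound: χ ≥ ω).
The graph is bipartite (no odd cycle), so 2 colors suffice: χ(G) = 2.
A valid 2-coloring: color 1: [3, 4, 11]; color 2: [0, 8, 9].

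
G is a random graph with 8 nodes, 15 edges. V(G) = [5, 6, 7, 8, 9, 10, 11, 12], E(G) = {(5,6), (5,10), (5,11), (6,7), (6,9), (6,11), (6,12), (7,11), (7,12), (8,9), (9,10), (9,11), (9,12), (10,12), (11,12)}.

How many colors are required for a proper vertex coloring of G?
Clique number ω(G) = 4 (lower bound: χ ≥ ω).
The clique on [6, 9, 11, 12] has size 4, forcing χ ≥ 4, and the coloring below uses 4 colors, so χ(G) = 4.
A valid 4-coloring: color 1: [5, 8, 12]; color 2: [7, 9]; color 3: [10, 11]; color 4: [6].

χ(G) = 4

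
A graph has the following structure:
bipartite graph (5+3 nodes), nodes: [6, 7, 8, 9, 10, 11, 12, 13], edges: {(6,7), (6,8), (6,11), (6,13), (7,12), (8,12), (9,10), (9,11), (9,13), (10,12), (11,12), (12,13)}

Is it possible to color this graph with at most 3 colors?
Yes, G is 3-colorable

A valid 3-coloring: color 1: [6, 9, 12]; color 2: [7, 8, 10, 11, 13].
(χ(G) = 2 ≤ 3.)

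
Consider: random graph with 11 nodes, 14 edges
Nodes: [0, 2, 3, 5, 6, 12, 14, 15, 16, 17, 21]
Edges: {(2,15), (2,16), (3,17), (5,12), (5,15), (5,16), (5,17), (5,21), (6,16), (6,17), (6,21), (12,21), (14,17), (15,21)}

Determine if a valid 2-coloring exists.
The clique on vertices [5, 12, 21] has size 3 > 2, so it alone needs 3 colors.

No, G is not 2-colorable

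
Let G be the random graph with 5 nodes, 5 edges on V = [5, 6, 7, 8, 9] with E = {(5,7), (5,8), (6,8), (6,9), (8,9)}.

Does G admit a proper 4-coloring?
Yes, G is 4-colorable

A valid 4-coloring: color 1: [7, 8]; color 2: [5, 9]; color 3: [6].
(χ(G) = 3 ≤ 4.)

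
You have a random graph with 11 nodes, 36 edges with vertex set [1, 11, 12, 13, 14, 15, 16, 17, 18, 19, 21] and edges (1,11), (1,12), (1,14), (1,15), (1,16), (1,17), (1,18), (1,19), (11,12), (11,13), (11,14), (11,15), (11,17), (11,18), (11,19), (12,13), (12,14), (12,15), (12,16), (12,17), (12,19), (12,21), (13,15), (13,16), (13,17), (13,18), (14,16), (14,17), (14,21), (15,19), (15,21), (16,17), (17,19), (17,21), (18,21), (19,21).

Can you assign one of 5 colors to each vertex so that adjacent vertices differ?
Yes, G is 5-colorable

A valid 5-coloring: color 1: [12, 18]; color 2: [11, 16, 21]; color 3: [15, 17]; color 4: [1, 13]; color 5: [14, 19].
(χ(G) = 5 ≤ 5.)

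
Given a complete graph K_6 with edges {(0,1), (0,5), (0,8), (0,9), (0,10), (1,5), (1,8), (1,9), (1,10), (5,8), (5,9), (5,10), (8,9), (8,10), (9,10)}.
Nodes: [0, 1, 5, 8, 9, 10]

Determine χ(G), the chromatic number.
χ(G) = 6

Clique number ω(G) = 6 (lower bound: χ ≥ ω).
The clique on [0, 1, 5, 8, 9, 10] has size 6, forcing χ ≥ 6, and the coloring below uses 6 colors, so χ(G) = 6.
A valid 6-coloring: color 1: [8]; color 2: [5]; color 3: [10]; color 4: [1]; color 5: [0]; color 6: [9].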